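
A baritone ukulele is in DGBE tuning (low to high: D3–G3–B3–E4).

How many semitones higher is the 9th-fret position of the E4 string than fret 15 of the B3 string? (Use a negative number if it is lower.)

-1 semitone

E4 at fret 9 → C♯5 (MIDI 73); B3 at fret 15 → D5 (MIDI 74).
73 − 74 = -1, so the two pitches are 1 semitone apart.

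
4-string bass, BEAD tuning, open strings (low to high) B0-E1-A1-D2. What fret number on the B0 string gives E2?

E2 is 17 semitones above the open B0 (B–C–C#–D–…–D–D#–E), so it sits at fret 17.

17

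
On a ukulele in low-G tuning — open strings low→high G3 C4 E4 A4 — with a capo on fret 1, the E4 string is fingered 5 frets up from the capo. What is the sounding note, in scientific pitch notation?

A♯4

The capo raises the open E4 by 1 semitone to F4; fretting 5 more gives E4 + 1 + 5 = E4 + 6 semitones = A♯4.
(Also written B♭.)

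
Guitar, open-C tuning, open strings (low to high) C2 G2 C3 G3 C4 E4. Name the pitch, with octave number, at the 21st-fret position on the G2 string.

E4

Each fret is one semitone, so G2 + 21 = E4.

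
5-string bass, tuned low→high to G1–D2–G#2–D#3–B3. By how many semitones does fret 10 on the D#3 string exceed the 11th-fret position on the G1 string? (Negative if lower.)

19 semitones

D#3 at fret 10 → C#4 (MIDI 61); G1 at fret 11 → F#2 (MIDI 42).
61 − 42 = 19, so the two pitches are 19 semitones apart.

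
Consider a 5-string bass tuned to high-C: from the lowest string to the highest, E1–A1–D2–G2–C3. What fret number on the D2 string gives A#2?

8

A#2 is 8 semitones above the open D2 (D–D#–E–F–F#–G–G#–A–A#), so it sits at fret 8.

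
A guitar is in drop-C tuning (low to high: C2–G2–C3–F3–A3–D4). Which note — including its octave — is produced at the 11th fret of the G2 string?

F#3

The open G2 string plus 11 semitones: G–G#–A–A#–…–E–F–F#.
The walk passes from B into C once, so the octave number goes from 2 to 3.
(Equivalently spelled Gb3.)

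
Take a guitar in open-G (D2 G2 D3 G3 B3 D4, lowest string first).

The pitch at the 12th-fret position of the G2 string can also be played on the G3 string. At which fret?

Fret 12 on G2 is MIDI 43 + 12 = 55 (G3). On the G3 string (open MIDI 55), that pitch is 55 − 55 = fret 0.

0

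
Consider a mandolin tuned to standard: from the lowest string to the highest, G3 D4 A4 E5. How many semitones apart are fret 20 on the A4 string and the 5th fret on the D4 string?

22 semitones

A4 at fret 20 → F6 (MIDI 89); D4 at fret 5 → G4 (MIDI 67).
89 − 67 = 22, so the two pitches are 22 semitones apart, with F6 the higher.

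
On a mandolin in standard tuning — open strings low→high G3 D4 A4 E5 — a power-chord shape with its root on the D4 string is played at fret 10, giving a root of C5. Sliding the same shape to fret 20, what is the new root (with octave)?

A#5

Moving from fret 10 to fret 20 shifts the root by 10 semitones.
C5 up 10 semitones is A#5.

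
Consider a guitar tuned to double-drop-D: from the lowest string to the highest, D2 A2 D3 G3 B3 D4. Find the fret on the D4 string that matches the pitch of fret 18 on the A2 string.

1

A2 at fret 18 is A2 + 18 semitones = D#4.
The open D4 string is 17 semitones above the open A2, so the same pitch on the D4 string lies at fret 18 − 17 = 1.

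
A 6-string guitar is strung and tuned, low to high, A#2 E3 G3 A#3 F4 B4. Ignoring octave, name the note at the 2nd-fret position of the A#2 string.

C

A#2 is MIDI 46. Adding 2 gives 48; 48 mod 12 = 0, i.e. C.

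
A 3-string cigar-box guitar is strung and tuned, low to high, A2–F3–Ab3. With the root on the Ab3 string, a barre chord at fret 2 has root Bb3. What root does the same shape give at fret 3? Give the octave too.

B3

Moving from fret 2 to fret 3 shifts the root by 1 semitone.
Bb3 up 1 semitone is B3.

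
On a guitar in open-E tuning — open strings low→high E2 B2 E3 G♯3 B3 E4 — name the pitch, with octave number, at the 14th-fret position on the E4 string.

The open E4 string plus 14 semitones: E–F–F#–G–…–E–F–F#.
The walk passes from B into C once, so the octave number goes from 4 to 5.
(Equivalently spelled G♭5.)

F♯5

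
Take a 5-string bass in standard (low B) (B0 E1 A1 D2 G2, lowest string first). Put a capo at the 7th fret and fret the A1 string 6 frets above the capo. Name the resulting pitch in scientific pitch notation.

The capo raises the open A1 by 7 semitones to E2; fretting 6 more gives A1 + 7 + 6 = A1 + 13 semitones = A#2.

A#2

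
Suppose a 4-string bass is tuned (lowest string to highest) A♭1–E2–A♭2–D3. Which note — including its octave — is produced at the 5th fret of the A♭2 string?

D♭3

A♭2 is MIDI 44. Adding 5 gives 49, which is D♭3.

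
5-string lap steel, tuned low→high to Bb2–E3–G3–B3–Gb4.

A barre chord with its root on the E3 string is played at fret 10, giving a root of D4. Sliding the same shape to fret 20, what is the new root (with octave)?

Moving from fret 10 to fret 20 shifts the root by 10 semitones.
D4 up 10 semitones is C5.

C5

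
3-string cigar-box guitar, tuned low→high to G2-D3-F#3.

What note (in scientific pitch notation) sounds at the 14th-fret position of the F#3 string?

G#4

F#3 is MIDI 54. Adding 14 gives 68, which is G#4.
(Equivalently spelled Ab4.)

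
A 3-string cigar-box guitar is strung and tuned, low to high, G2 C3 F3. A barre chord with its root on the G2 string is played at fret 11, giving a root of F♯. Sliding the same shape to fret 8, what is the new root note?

D♯

Moving from fret 11 to fret 8 shifts the root by -3 semitones.
F♯ down 3 semitones is D♯.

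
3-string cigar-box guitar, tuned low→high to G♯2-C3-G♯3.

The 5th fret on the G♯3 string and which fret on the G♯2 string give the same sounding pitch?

Fret 5 on G♯3 is MIDI 56 + 5 = 61 (C♯4). On the G♯2 string (open MIDI 44), that pitch is 61 − 44 = fret 17.

17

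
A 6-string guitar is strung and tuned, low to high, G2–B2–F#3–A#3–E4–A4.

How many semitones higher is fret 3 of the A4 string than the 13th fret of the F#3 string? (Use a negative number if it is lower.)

A4 at fret 3 → C5 (MIDI 72); F#3 at fret 13 → G4 (MIDI 67).
72 − 67 = 5, so the two pitches are 5 semitones apart.

5 semitones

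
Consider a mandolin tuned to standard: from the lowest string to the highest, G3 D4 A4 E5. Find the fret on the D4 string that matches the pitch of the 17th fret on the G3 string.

Fret 17 on G3 is MIDI 55 + 17 = 72 (C5). On the D4 string (open MIDI 62), that pitch is 72 − 62 = fret 10.

10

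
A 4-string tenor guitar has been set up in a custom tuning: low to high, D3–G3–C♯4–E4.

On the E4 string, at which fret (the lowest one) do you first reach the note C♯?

9

From E4, count semitones up the chromatic scale until reaching C♯: E–F–F#–G–G#–A–A#–B–C–C# — 9 steps.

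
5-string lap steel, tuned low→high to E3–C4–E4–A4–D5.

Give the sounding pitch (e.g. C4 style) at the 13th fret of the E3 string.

F4

The open E3 string plus 13 semitones: E–F–F#–G–…–D#–E–F.
The walk passes from B into C once, so the octave number goes from 3 to 4.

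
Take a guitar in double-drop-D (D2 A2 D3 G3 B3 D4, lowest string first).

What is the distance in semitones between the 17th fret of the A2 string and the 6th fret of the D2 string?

18 semitones

A2 at fret 17 → D4 (MIDI 62); D2 at fret 6 → G♯2 (MIDI 44).
62 − 44 = 18, so the two pitches are 18 semitones apart, with D4 the higher.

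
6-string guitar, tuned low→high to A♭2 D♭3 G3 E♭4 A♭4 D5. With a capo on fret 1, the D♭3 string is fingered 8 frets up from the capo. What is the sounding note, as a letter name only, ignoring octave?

The capo raises the open D♭3 by 1 semitone to D3; fretting 8 more gives D♭3 + 1 + 8 = D♭3 + 9 semitones, landing on B♭.

B♭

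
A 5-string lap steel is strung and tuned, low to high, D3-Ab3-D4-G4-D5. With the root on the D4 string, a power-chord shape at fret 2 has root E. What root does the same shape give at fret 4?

Moving from fret 2 to fret 4 shifts the root by 2 semitones.
E up 2 semitones is Gb.

Gb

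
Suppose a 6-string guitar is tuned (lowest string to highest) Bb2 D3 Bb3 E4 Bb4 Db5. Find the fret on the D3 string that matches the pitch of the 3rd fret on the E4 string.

E4 at fret 3 is E4 + 3 semitones = G4.
The open D3 string is 14 semitones below the open E4, so the same pitch on the D3 string lies at fret 3 + 14 = 17.

17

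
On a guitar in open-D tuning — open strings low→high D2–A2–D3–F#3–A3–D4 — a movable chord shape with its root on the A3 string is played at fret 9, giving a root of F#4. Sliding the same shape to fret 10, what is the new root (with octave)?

G4

Moving from fret 9 to fret 10 shifts the root by 1 semitone.
F#4 up 1 semitone is G4.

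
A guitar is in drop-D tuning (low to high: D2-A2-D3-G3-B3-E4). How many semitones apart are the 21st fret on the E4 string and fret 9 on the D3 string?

26 semitones

E4 at fret 21 → C#6 (MIDI 85); D3 at fret 9 → B3 (MIDI 59).
85 − 59 = 26, so the two pitches are 26 semitones apart, with C#6 the higher.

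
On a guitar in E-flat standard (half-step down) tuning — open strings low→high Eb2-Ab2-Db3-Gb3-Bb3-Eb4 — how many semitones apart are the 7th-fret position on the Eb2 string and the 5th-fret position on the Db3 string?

Eb2 at fret 7 → Bb2 (MIDI 46); Db3 at fret 5 → Gb3 (MIDI 54).
46 − 54 = -8, so the two pitches are 8 semitones apart, with Gb3 the higher.

8 semitones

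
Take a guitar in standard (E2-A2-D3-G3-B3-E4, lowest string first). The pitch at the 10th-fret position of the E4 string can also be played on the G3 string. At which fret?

19

Fret 10 on E4 is MIDI 64 + 10 = 74 (D5). On the G3 string (open MIDI 55), that pitch is 74 − 55 = fret 19.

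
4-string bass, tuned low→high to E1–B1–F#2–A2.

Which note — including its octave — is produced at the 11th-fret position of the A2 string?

Each fret is one semitone, so A2 + 11 = G#3.
(Equivalently spelled Ab3.)

G#3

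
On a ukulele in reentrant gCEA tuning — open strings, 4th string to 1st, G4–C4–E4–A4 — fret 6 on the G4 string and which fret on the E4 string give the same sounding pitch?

9

Fret 6 on G4 is MIDI 67 + 6 = 73 (C♯5). On the E4 string (open MIDI 64), that pitch is 73 − 64 = fret 9.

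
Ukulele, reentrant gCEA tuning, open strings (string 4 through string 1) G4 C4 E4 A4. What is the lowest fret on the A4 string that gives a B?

2

From A4, count semitones up the chromatic scale until reaching B: A–A#–B — 2 steps.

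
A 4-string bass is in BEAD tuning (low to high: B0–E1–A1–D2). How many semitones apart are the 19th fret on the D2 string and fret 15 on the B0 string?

19 semitones

D2 at fret 19 → A3 (MIDI 57); B0 at fret 15 → D2 (MIDI 38).
57 − 38 = 19, so the two pitches are 19 semitones apart, with A3 the higher.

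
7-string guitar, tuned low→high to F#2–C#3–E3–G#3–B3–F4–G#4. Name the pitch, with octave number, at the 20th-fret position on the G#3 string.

E5

The open G#3 string plus 20 semitones: G#–A–A#–B–…–D–D#–E.
The walk passes from B into C 2 times, so the octave number goes from 3 to 5.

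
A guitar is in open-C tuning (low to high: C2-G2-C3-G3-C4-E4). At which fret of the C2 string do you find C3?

12

C3 is 12 semitones above the open C2 (C–C#–D–D#–…–A#–B–C), so it sits at fret 12.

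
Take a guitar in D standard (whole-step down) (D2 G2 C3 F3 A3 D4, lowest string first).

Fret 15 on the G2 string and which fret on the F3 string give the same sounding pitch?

5

Fret 15 on G2 is MIDI 43 + 15 = 58 (A♯3). On the F3 string (open MIDI 53), that pitch is 58 − 53 = fret 5.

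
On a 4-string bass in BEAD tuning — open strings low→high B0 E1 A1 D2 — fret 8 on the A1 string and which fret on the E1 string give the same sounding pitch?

13

Fret 8 on A1 is MIDI 33 + 8 = 41 (F2). On the E1 string (open MIDI 28), that pitch is 41 − 28 = fret 13.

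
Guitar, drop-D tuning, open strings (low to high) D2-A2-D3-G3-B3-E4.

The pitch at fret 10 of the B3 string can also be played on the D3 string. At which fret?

19

B3 at fret 10 is B3 + 10 semitones = A4.
The open D3 string is 9 semitones below the open B3, so the same pitch on the D3 string lies at fret 10 + 9 = 19.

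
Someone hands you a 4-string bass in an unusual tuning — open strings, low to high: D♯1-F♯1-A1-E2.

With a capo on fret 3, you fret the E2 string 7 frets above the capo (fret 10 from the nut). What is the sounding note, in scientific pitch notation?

The capo raises the open E2 by 3 semitones to G2; fretting 7 more gives E2 + 3 + 7 = E2 + 10 semitones = D3.

D3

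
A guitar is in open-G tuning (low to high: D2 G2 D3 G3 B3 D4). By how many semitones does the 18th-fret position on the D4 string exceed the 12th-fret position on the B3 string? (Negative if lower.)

D4 at fret 18 → G#5 (MIDI 80); B3 at fret 12 → B4 (MIDI 71).
80 − 71 = 9, so the two pitches are 9 semitones apart.

9 semitones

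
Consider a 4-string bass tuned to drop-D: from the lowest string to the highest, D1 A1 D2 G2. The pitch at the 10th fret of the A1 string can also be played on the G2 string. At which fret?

0

Fret 10 on A1 is MIDI 33 + 10 = 43 (G2). On the G2 string (open MIDI 43), that pitch is 43 − 43 = fret 0.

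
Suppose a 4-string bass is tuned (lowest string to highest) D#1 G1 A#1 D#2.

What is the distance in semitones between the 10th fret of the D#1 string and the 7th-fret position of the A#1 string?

4 semitones

D#1 at fret 10 → C#2 (MIDI 37); A#1 at fret 7 → F2 (MIDI 41).
37 − 41 = -4, so the two pitches are 4 semitones apart, with F2 the higher.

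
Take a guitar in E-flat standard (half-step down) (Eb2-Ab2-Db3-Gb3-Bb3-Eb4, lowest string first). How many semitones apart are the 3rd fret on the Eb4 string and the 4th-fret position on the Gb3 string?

8 semitones

Eb4 at fret 3 → Gb4 (MIDI 66); Gb3 at fret 4 → Bb3 (MIDI 58).
66 − 58 = 8, so the two pitches are 8 semitones apart, with Gb4 the higher.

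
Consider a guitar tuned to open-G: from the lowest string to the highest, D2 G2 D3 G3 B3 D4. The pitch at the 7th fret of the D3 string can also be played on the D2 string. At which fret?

19

Fret 7 on D3 is MIDI 50 + 7 = 57 (A3). On the D2 string (open MIDI 38), that pitch is 57 − 38 = fret 19.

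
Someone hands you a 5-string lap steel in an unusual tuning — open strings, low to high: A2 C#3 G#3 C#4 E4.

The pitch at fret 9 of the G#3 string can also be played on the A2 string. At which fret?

G#3 at fret 9 is G#3 + 9 semitones = F4.
The open A2 string is 11 semitones below the open G#3, so the same pitch on the A2 string lies at fret 9 + 11 = 20.

20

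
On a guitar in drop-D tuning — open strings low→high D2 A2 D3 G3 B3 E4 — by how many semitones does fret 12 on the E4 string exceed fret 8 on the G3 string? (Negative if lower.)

13 semitones

E4 at fret 12 → E5 (MIDI 76); G3 at fret 8 → D#4 (MIDI 63).
76 − 63 = 13, so the two pitches are 13 semitones apart.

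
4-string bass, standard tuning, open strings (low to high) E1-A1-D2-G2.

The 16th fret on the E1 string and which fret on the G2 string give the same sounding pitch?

E1 at fret 16 is E1 + 16 semitones = G#2.
The open G2 string is 15 semitones above the open E1, so the same pitch on the G2 string lies at fret 16 − 15 = 1.

1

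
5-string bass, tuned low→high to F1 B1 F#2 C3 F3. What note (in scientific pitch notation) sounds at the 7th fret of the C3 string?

C3 is MIDI 48. Adding 7 gives 55, which is G3.

G3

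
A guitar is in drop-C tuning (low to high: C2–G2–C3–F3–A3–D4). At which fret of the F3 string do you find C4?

C4 is 7 semitones above the open F3 (F–F#–G–G#–A–A#–B–C), so it sits at fret 7.

7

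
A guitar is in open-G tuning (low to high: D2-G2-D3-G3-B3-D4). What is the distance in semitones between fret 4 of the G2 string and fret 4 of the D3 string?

G2 at fret 4 → B2 (MIDI 47); D3 at fret 4 → F#3 (MIDI 54).
47 − 54 = -7, so the two pitches are 7 semitones apart, with F#3 the higher.

7 semitones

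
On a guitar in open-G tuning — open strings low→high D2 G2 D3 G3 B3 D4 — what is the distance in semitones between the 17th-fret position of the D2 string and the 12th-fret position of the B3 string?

16 semitones

D2 at fret 17 → G3 (MIDI 55); B3 at fret 12 → B4 (MIDI 71).
55 − 71 = -16, so the two pitches are 16 semitones apart, with B4 the higher.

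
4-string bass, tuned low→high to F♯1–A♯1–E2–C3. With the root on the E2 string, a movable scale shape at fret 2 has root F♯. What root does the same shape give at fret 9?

C♯

Moving from fret 2 to fret 9 shifts the root by 7 semitones.
F♯ up 7 semitones is C♯.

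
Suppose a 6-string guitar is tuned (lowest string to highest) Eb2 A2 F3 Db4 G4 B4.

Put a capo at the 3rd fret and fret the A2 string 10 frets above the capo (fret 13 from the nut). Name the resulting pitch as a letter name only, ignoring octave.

The capo raises the open A2 by 3 semitones to C3; fretting 10 more gives A2 + 3 + 10 = A2 + 13 semitones, landing on Bb.

Bb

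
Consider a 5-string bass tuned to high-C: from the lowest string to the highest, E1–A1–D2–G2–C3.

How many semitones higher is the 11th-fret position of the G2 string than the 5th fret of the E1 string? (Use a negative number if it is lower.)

G2 at fret 11 → F#3 (MIDI 54); E1 at fret 5 → A1 (MIDI 33).
54 − 33 = 21, so the two pitches are 21 semitones apart.

21 semitones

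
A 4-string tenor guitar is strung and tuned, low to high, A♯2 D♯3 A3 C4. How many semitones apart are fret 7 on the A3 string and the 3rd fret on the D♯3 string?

A3 at fret 7 → E4 (MIDI 64); D♯3 at fret 3 → F♯3 (MIDI 54).
64 − 54 = 10, so the two pitches are 10 semitones apart, with E4 the higher.

10 semitones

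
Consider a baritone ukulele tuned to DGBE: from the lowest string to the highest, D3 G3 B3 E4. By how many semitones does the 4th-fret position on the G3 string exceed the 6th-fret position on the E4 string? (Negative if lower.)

G3 at fret 4 → B3 (MIDI 59); E4 at fret 6 → A#4 (MIDI 70).
59 − 70 = -11, so the two pitches are 11 semitones apart.

-11 semitones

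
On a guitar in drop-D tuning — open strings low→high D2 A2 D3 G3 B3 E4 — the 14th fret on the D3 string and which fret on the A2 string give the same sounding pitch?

D3 at fret 14 is D3 + 14 semitones = E4.
The open A2 string is 5 semitones below the open D3, so the same pitch on the A2 string lies at fret 14 + 5 = 19.

19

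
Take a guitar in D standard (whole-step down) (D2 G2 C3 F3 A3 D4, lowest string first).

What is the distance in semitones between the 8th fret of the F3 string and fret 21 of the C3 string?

8 semitones

F3 at fret 8 → C#4 (MIDI 61); C3 at fret 21 → A4 (MIDI 69).
61 − 69 = -8, so the two pitches are 8 semitones apart, with A4 the higher.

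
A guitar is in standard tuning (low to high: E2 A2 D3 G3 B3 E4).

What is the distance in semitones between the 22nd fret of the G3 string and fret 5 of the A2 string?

27 semitones

G3 at fret 22 → F5 (MIDI 77); A2 at fret 5 → D3 (MIDI 50).
77 − 50 = 27, so the two pitches are 27 semitones apart, with F5 the higher.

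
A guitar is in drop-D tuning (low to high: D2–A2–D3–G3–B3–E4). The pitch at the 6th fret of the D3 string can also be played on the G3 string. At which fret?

Fret 6 on D3 is MIDI 50 + 6 = 56 (G#3). On the G3 string (open MIDI 55), that pitch is 56 − 55 = fret 1.

1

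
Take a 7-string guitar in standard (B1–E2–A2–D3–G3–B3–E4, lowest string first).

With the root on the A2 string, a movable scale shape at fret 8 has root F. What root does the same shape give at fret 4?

Moving from fret 8 to fret 4 shifts the root by -4 semitones.
F down 4 semitones is C♯.

C♯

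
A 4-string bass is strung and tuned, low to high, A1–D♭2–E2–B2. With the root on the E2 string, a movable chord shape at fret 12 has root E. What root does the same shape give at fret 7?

Moving from fret 12 to fret 7 shifts the root by -5 semitones.
E down 5 semitones is B.

B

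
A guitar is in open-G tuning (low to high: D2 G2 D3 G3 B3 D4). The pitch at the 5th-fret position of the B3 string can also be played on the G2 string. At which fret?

B3 at fret 5 is B3 + 5 semitones = E4.
The open G2 string is 16 semitones below the open B3, so the same pitch on the G2 string lies at fret 5 + 16 = 21.

21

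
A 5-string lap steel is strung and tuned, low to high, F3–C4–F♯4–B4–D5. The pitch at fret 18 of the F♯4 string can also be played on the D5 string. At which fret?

Fret 18 on F♯4 is MIDI 66 + 18 = 84 (C6). On the D5 string (open MIDI 74), that pitch is 84 − 74 = fret 10.

10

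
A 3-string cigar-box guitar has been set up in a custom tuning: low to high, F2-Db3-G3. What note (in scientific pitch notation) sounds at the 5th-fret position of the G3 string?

The open G3 string plus 5 semitones: G–Ab–A–Bb–B–C.
The walk passes from B into C once, so the octave number goes from 3 to 4.

C4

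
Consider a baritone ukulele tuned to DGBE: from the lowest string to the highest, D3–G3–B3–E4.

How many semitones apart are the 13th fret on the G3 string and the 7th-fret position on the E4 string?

G3 at fret 13 → G♯4 (MIDI 68); E4 at fret 7 → B4 (MIDI 71).
68 − 71 = -3, so the two pitches are 3 semitones apart, with B4 the higher.

3 semitones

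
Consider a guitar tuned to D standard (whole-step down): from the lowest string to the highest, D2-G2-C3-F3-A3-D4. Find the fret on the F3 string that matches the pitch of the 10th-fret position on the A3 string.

14

A3 at fret 10 is A3 + 10 semitones = G4.
The open F3 string is 4 semitones below the open A3, so the same pitch on the F3 string lies at fret 10 + 4 = 14.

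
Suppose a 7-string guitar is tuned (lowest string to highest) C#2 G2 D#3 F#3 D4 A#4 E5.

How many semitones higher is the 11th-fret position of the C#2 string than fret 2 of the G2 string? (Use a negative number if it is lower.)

3 semitones

C#2 at fret 11 → C3 (MIDI 48); G2 at fret 2 → A2 (MIDI 45).
48 − 45 = 3, so the two pitches are 3 semitones apart.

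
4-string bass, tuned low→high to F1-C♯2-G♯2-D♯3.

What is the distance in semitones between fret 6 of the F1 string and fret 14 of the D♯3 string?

30 semitones

F1 at fret 6 → B1 (MIDI 35); D♯3 at fret 14 → F4 (MIDI 65).
35 − 65 = -30, so the two pitches are 30 semitones apart, with F4 the higher.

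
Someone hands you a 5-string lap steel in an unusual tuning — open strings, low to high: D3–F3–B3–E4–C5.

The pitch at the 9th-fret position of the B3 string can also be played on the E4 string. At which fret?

4

Fret 9 on B3 is MIDI 59 + 9 = 68 (G♯4). On the E4 string (open MIDI 64), that pitch is 68 − 64 = fret 4.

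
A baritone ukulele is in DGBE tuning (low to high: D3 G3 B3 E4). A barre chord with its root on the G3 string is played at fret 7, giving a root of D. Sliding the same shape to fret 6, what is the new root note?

Moving from fret 7 to fret 6 shifts the root by -1 semitone.
D down 1 semitone is C#.

C#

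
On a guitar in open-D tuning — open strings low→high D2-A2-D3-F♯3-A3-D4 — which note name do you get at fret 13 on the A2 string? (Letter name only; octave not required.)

A♯

Each fret is one semitone, so A2 + 13 = A♯.
(Equivalently spelled B♭.)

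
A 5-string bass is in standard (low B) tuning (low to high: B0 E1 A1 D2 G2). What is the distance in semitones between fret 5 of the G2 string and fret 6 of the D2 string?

4 semitones

G2 at fret 5 → C3 (MIDI 48); D2 at fret 6 → G#2 (MIDI 44).
48 − 44 = 4, so the two pitches are 4 semitones apart, with C3 the higher.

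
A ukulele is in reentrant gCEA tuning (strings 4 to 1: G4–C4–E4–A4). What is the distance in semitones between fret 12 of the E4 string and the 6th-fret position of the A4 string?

1 semitone

E4 at fret 12 → E5 (MIDI 76); A4 at fret 6 → D#5 (MIDI 75).
76 − 75 = 1, so the two pitches are 1 semitone apart, with E5 the higher.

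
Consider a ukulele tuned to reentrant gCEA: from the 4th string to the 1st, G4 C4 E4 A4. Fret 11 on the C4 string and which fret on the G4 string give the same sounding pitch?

C4 at fret 11 is C4 + 11 semitones = B4.
The open G4 string is 7 semitones above the open C4, so the same pitch on the G4 string lies at fret 11 − 7 = 4.

4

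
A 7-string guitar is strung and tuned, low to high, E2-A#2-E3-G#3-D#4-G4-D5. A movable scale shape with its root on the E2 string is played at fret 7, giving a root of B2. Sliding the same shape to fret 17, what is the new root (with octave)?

A3

Moving from fret 7 to fret 17 shifts the root by 10 semitones.
B2 up 10 semitones is A3.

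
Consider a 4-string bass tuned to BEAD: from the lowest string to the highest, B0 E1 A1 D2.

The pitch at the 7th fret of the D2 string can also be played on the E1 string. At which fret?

D2 at fret 7 is D2 + 7 semitones = A2.
The open E1 string is 10 semitones below the open D2, so the same pitch on the E1 string lies at fret 7 + 10 = 17.

17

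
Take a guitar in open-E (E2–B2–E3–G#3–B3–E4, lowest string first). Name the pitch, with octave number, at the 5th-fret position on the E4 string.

The open E4 string plus 5 semitones: E–F–F#–G–G#–A.
No B→C boundary is crossed, so the octave stays at 4.

A4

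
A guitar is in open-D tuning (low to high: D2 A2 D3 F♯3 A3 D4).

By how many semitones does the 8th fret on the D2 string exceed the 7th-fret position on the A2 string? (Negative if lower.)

-6 semitones

D2 at fret 8 → A♯2 (MIDI 46); A2 at fret 7 → E3 (MIDI 52).
46 − 52 = -6, so the two pitches are 6 semitones apart.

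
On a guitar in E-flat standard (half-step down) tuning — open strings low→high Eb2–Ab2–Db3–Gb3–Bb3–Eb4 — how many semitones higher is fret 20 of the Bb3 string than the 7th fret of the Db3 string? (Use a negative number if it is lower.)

Bb3 at fret 20 → Gb5 (MIDI 78); Db3 at fret 7 → Ab3 (MIDI 56).
78 − 56 = 22, so the two pitches are 22 semitones apart.

22 semitones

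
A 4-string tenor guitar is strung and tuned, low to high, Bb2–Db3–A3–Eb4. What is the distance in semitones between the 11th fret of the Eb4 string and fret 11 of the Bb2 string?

17 semitones

Eb4 at fret 11 → D5 (MIDI 74); Bb2 at fret 11 → A3 (MIDI 57).
74 − 57 = 17, so the two pitches are 17 semitones apart, with D5 the higher.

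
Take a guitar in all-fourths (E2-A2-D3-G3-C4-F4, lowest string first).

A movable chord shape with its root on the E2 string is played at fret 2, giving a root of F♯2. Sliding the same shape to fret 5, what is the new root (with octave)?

Moving from fret 2 to fret 5 shifts the root by 3 semitones.
F♯2 up 3 semitones is A2.

A2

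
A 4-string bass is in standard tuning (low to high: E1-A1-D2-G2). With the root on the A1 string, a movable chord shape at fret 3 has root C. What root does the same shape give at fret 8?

F

Moving from fret 3 to fret 8 shifts the root by 5 semitones.
C up 5 semitones is F.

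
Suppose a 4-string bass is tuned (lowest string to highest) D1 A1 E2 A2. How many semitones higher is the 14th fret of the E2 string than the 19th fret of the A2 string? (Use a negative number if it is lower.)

-10 semitones

E2 at fret 14 → Gb3 (MIDI 54); A2 at fret 19 → E4 (MIDI 64).
54 − 64 = -10, so the two pitches are 10 semitones apart.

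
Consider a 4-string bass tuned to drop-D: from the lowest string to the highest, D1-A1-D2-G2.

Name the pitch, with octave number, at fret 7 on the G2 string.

Each fret is one semitone, so G2 + 7 = D3.

D3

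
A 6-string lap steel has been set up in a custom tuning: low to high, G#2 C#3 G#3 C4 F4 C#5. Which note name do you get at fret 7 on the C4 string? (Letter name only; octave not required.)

G

C4 is MIDI 60. Adding 7 gives 67; 67 mod 12 = 7, i.e. G.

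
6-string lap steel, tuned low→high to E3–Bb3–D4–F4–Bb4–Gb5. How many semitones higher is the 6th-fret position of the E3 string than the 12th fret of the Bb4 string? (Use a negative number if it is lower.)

-24 semitones

E3 at fret 6 → Bb3 (MIDI 58); Bb4 at fret 12 → Bb5 (MIDI 82).
58 − 82 = -24, so the two pitches are 24 semitones apart.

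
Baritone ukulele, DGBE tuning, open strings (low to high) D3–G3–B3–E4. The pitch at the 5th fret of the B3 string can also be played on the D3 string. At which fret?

14

B3 at fret 5 is B3 + 5 semitones = E4.
The open D3 string is 9 semitones below the open B3, so the same pitch on the D3 string lies at fret 5 + 9 = 14.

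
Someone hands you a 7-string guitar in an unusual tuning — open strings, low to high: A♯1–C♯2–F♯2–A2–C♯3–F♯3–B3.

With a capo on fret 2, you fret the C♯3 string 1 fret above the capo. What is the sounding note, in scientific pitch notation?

The capo raises the open C♯3 by 2 semitones to D♯3; fretting 1 more gives C♯3 + 2 + 1 = C♯3 + 3 semitones = E3.

E3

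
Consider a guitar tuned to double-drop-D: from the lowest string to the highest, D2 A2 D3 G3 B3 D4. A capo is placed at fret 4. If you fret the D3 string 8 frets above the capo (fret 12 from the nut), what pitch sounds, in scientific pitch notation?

The capo raises the open D3 by 4 semitones to F#3; fretting 8 more gives D3 + 4 + 8 = D3 + 12 semitones = D4.

D4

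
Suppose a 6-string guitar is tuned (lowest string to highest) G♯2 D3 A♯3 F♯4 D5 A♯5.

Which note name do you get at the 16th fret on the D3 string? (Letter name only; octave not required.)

F♯

Each fret is one semitone, so D3 + 16 = F♯.
(Equivalently spelled G♭.)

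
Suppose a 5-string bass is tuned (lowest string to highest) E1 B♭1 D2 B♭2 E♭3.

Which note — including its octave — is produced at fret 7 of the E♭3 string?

B♭3

Each fret is one semitone, so E♭3 + 7 = B♭3.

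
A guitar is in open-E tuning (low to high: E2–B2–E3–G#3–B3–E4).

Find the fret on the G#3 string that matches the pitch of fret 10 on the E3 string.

6

E3 at fret 10 is E3 + 10 semitones = D4.
The open G#3 string is 4 semitones above the open E3, so the same pitch on the G#3 string lies at fret 10 − 4 = 6.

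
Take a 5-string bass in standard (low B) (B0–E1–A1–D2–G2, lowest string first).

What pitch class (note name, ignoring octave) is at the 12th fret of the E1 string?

E

Each fret is one semitone, so E1 + 12 = E.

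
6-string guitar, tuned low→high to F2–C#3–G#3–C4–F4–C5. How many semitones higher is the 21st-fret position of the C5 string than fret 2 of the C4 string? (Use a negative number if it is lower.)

C5 at fret 21 → A6 (MIDI 93); C4 at fret 2 → D4 (MIDI 62).
93 − 62 = 31, so the two pitches are 31 semitones apart.

31 semitones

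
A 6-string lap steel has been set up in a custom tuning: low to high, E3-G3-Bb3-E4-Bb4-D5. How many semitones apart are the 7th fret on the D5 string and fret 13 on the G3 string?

D5 at fret 7 → A5 (MIDI 81); G3 at fret 13 → Ab4 (MIDI 68).
81 − 68 = 13, so the two pitches are 13 semitones apart, with A5 the higher.

13 semitones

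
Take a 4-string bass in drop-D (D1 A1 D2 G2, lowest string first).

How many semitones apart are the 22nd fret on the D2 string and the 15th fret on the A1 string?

12 semitones

D2 at fret 22 → C4 (MIDI 60); A1 at fret 15 → C3 (MIDI 48).
60 − 48 = 12, so the two pitches are 12 semitones apart, with C4 the higher.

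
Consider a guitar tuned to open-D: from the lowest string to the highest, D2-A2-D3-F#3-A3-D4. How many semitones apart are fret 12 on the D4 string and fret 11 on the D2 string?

D4 at fret 12 → D5 (MIDI 74); D2 at fret 11 → C#3 (MIDI 49).
74 − 49 = 25, so the two pitches are 25 semitones apart, with D5 the higher.

25 semitones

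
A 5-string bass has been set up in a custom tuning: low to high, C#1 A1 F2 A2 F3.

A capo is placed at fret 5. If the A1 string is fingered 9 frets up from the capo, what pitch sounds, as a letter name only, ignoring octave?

B

The capo raises the open A1 by 5 semitones to D2; fretting 9 more gives A1 + 5 + 9 = A1 + 14 semitones, landing on B.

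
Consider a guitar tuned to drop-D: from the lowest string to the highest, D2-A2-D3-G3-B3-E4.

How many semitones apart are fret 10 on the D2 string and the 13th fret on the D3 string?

D2 at fret 10 → C3 (MIDI 48); D3 at fret 13 → D#4 (MIDI 63).
48 − 63 = -15, so the two pitches are 15 semitones apart, with D#4 the higher.

15 semitones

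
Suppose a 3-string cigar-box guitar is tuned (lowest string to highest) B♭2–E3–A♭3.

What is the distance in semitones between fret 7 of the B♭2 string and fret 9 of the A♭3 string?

B♭2 at fret 7 → F3 (MIDI 53); A♭3 at fret 9 → F4 (MIDI 65).
53 − 65 = -12, so the two pitches are 12 semitones apart, with F4 the higher.

12 semitones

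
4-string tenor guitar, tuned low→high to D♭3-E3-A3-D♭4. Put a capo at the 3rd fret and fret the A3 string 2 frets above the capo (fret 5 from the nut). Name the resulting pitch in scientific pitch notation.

The capo raises the open A3 by 3 semitones to C4; fretting 2 more gives A3 + 3 + 2 = A3 + 5 semitones = D4.

D4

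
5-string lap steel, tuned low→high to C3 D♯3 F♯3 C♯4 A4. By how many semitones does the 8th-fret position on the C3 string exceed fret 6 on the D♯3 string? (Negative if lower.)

C3 at fret 8 → G♯3 (MIDI 56); D♯3 at fret 6 → A3 (MIDI 57).
56 − 57 = -1, so the two pitches are 1 semitone apart.

-1 semitone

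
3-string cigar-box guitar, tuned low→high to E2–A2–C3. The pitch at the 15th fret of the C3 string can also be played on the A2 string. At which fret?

C3 at fret 15 is C3 + 15 semitones = Eb4.
The open A2 string is 3 semitones below the open C3, so the same pitch on the A2 string lies at fret 15 + 3 = 18.

18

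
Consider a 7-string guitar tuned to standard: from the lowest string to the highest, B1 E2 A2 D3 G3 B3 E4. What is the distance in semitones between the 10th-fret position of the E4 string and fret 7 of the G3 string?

E4 at fret 10 → D5 (MIDI 74); G3 at fret 7 → D4 (MIDI 62).
74 − 62 = 12, so the two pitches are 12 semitones apart, with D5 the higher.

12 semitones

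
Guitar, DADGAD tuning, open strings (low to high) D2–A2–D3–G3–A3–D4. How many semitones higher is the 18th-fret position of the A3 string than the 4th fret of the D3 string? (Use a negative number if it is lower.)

21 semitones

A3 at fret 18 → D#5 (MIDI 75); D3 at fret 4 → F#3 (MIDI 54).
75 − 54 = 21, so the two pitches are 21 semitones apart.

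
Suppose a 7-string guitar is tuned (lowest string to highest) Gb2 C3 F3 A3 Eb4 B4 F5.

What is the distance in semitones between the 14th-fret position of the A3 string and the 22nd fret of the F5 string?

28 semitones

A3 at fret 14 → B4 (MIDI 71); F5 at fret 22 → Eb7 (MIDI 99).
71 − 99 = -28, so the two pitches are 28 semitones apart, with Eb7 the higher.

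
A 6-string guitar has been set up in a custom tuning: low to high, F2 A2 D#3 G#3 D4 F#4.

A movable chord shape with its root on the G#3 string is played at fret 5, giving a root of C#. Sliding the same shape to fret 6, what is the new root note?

D

Moving from fret 5 to fret 6 shifts the root by 1 semitone.
C# up 1 semitone is D.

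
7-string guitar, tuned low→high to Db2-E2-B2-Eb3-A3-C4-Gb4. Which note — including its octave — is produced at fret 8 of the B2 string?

G3

The open B2 string plus 8 semitones: B–C–Db–D–Eb–E–F–Gb–G.
The walk passes from B into C once, so the octave number goes from 2 to 3.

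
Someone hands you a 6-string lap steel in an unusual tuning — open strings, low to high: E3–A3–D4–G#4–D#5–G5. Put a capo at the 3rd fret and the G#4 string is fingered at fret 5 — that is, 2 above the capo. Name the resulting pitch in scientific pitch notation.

C#5

The capo raises the open G#4 by 3 semitones to B4; fretting 2 more gives G#4 + 3 + 2 = G#4 + 5 semitones = C#5.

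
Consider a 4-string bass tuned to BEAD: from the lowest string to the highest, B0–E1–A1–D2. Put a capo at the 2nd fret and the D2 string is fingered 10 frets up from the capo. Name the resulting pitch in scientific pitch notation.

The capo raises the open D2 by 2 semitones to E2; fretting 10 more gives D2 + 2 + 10 = D2 + 12 semitones = D3.

D3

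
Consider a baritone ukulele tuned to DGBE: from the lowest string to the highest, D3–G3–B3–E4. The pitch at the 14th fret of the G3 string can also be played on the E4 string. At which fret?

5

G3 at fret 14 is G3 + 14 semitones = A4.
The open E4 string is 9 semitones above the open G3, so the same pitch on the E4 string lies at fret 14 − 9 = 5.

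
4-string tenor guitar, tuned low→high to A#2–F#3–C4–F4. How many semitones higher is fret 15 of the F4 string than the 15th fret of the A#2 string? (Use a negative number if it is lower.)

F4 at fret 15 → G#5 (MIDI 80); A#2 at fret 15 → C#4 (MIDI 61).
80 − 61 = 19, so the two pitches are 19 semitones apart.

19 semitones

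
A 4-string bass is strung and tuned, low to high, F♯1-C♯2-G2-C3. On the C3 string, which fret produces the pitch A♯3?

10

A♯3 is 10 semitones above the open C3 (C–C#–D–D#–…–G#–A–A#), so it sits at fret 10.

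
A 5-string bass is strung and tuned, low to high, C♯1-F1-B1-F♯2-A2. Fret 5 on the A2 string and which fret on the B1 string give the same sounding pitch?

A2 at fret 5 is A2 + 5 semitones = D3.
The open B1 string is 10 semitones below the open A2, so the same pitch on the B1 string lies at fret 5 + 10 = 15.

15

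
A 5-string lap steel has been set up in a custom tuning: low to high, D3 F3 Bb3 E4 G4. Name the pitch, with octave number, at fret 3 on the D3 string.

The open D3 string plus 3 semitones: D–Eb–E–F.
No B→C boundary is crossed, so the octave stays at 3.

F3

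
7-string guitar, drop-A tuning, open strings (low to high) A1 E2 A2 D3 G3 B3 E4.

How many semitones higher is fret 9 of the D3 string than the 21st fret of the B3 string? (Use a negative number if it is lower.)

D3 at fret 9 → B3 (MIDI 59); B3 at fret 21 → G#5 (MIDI 80).
59 − 80 = -21, so the two pitches are 21 semitones apart.

-21 semitones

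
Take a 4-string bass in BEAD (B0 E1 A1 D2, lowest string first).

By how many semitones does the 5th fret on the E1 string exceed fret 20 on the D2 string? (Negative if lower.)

E1 at fret 5 → A1 (MIDI 33); D2 at fret 20 → A#3 (MIDI 58).
33 − 58 = -25, so the two pitches are 25 semitones apart.

-25 semitones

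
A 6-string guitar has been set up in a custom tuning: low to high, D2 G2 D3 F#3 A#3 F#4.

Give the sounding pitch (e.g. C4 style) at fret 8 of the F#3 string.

The open F#3 string plus 8 semitones: F#–G–G#–A–A#–B–C–C#–D.
The walk passes from B into C once, so the octave number goes from 3 to 4.

D4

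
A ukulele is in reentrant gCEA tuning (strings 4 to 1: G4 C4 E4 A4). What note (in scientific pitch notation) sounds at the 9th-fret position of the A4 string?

F#5

Each fret is one semitone, so A4 + 9 = F#5.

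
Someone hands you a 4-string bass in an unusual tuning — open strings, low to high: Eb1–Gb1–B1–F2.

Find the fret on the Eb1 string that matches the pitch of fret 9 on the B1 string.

17

B1 at fret 9 is B1 + 9 semitones = Ab2.
The open Eb1 string is 8 semitones below the open B1, so the same pitch on the Eb1 string lies at fret 9 + 8 = 17.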